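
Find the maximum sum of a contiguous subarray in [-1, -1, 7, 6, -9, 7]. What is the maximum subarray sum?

Using Kadane's algorithm on [-1, -1, 7, 6, -9, 7]:

Scanning through the array:
Position 1 (value -1): max_ending_here = -1, max_so_far = -1
Position 2 (value 7): max_ending_here = 7, max_so_far = 7
Position 3 (value 6): max_ending_here = 13, max_so_far = 13
Position 4 (value -9): max_ending_here = 4, max_so_far = 13
Position 5 (value 7): max_ending_here = 11, max_so_far = 13

Maximum subarray: [7, 6]
Maximum sum: 13

The maximum subarray is [7, 6] with sum 13. This subarray runs from index 2 to index 3.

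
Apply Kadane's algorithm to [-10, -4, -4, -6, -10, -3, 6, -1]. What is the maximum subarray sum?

Using Kadane's algorithm on [-10, -4, -4, -6, -10, -3, 6, -1]:

Scanning through the array:
Position 1 (value -4): max_ending_here = -4, max_so_far = -4
Position 2 (value -4): max_ending_here = -4, max_so_far = -4
Position 3 (value -6): max_ending_here = -6, max_so_far = -4
Position 4 (value -10): max_ending_here = -10, max_so_far = -4
Position 5 (value -3): max_ending_here = -3, max_so_far = -3
Position 6 (value 6): max_ending_here = 6, max_so_far = 6
Position 7 (value -1): max_ending_here = 5, max_so_far = 6

Maximum subarray: [6]
Maximum sum: 6

The maximum subarray is [6] with sum 6. This subarray runs from index 6 to index 6.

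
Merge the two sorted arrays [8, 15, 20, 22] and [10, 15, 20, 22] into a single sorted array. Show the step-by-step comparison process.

Merging process:

Compare 8 vs 10: take 8 from left. Merged: [8]
Compare 15 vs 10: take 10 from right. Merged: [8, 10]
Compare 15 vs 15: take 15 from left. Merged: [8, 10, 15]
Compare 20 vs 15: take 15 from right. Merged: [8, 10, 15, 15]
Compare 20 vs 20: take 20 from left. Merged: [8, 10, 15, 15, 20]
Compare 22 vs 20: take 20 from right. Merged: [8, 10, 15, 15, 20, 20]
Compare 22 vs 22: take 22 from left. Merged: [8, 10, 15, 15, 20, 20, 22]
Append remaining from right: [22]. Merged: [8, 10, 15, 15, 20, 20, 22, 22]

Final merged array: [8, 10, 15, 15, 20, 20, 22, 22]
Total comparisons: 7

The merged array is [8, 10, 15, 15, 20, 20, 22, 22], requiring 7 comparisons. The merge step runs in O(n) time where n is the total number of elements.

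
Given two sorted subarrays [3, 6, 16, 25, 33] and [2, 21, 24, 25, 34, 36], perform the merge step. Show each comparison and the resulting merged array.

Merging process:

Compare 3 vs 2: take 2 from right. Merged: [2]
Compare 3 vs 21: take 3 from left. Merged: [2, 3]
Compare 6 vs 21: take 6 from left. Merged: [2, 3, 6]
Compare 16 vs 21: take 16 from left. Merged: [2, 3, 6, 16]
Compare 25 vs 21: take 21 from right. Merged: [2, 3, 6, 16, 21]
Compare 25 vs 24: take 24 from right. Merged: [2, 3, 6, 16, 21, 24]
Compare 25 vs 25: take 25 from left. Merged: [2, 3, 6, 16, 21, 24, 25]
Compare 33 vs 25: take 25 from right. Merged: [2, 3, 6, 16, 21, 24, 25, 25]
Compare 33 vs 34: take 33 from left. Merged: [2, 3, 6, 16, 21, 24, 25, 25, 33]
Append remaining from right: [34, 36]. Merged: [2, 3, 6, 16, 21, 24, 25, 25, 33, 34, 36]

Final merged array: [2, 3, 6, 16, 21, 24, 25, 25, 33, 34, 36]
Total comparisons: 9

The merged array is [2, 3, 6, 16, 21, 24, 25, 25, 33, 34, 36], requiring 9 comparisons. The merge step runs in O(n) time where n is the total number of elements.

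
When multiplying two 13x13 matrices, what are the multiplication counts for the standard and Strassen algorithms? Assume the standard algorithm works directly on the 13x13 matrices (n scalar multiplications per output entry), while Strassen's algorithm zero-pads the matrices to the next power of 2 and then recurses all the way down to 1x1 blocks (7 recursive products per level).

Matrix multiplication for 13x13 matrices:

Strassen's algorithm requires power-of-2 dimensions. Pad 13x13 to 16x16 (next power of 2).

Standard algorithm: 13^3 = 2197 multiplications
Strassen's algorithm: 7^(log2(16)) = 7^4 = 2401 multiplications
Difference: 2197 - 2401 = -204 (Strassen uses MORE here due to padding overhead — for small or just-over-power-of-2 n, padding can outweigh the per-level savings)

Standard: 2197 multiplications (13^3). Strassen: 2401 multiplications (7^4, after padding to 16x16). Strassen reduces 8 recursive multiplications to 7 at each level.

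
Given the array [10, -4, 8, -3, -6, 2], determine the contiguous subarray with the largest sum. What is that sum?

Using Kadane's algorithm on [10, -4, 8, -3, -6, 2]:

Scanning through the array:
Position 1 (value -4): max_ending_here = 6, max_so_far = 10
Position 2 (value 8): max_ending_here = 14, max_so_far = 14
Position 3 (value -3): max_ending_here = 11, max_so_far = 14
Position 4 (value -6): max_ending_here = 5, max_so_far = 14
Position 5 (value 2): max_ending_here = 7, max_so_far = 14

Maximum subarray: [10, -4, 8]
Maximum sum: 14

The maximum subarray is [10, -4, 8] with sum 14. This subarray runs from index 0 to index 2.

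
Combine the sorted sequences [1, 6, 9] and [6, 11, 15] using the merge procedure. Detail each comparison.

Merging process:

Compare 1 vs 6: take 1 from left. Merged: [1]
Compare 6 vs 6: take 6 from left. Merged: [1, 6]
Compare 9 vs 6: take 6 from right. Merged: [1, 6, 6]
Compare 9 vs 11: take 9 from left. Merged: [1, 6, 6, 9]
Append remaining from right: [11, 15]. Merged: [1, 6, 6, 9, 11, 15]

Final merged array: [1, 6, 6, 9, 11, 15]
Total comparisons: 4

The merged array is [1, 6, 6, 9, 11, 15], requiring 4 comparisons. The merge step runs in O(n) time where n is the total number of elements.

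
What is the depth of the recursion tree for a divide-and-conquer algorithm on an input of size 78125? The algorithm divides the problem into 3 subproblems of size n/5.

For divide and conquer with division factor 5:

Problem sizes at each level:
Level 0: 78125
Level 1: 15625
Level 2: 3125
Level 3: 625
Level 4: 125
Level 5: 25
Level 6: 5
Level 7: 1

The root is level 0 and the size-1 base case is level 7 (the tree spans levels 0 through 7, i.e. 8 levels counting the root), so the depth is the number of divisions: log_5(78125) = 7

The recursion tree depth is log_5(78125) = 7. At each level, the problem size is divided by 5, so it takes 7 divisions to reduce to a base case of size 1. The algorithm makes 3 recursive calls at each level.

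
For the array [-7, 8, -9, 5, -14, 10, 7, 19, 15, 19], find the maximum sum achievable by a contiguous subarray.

Using Kadane's algorithm on [-7, 8, -9, 5, -14, 10, 7, 19, 15, 19]:

Scanning through the array:
Position 1 (value 8): max_ending_here = 8, max_so_far = 8
Position 2 (value -9): max_ending_here = -1, max_so_far = 8
Position 3 (value 5): max_ending_here = 5, max_so_far = 8
Position 4 (value -14): max_ending_here = -9, max_so_far = 8
Position 5 (value 10): max_ending_here = 10, max_so_far = 10
Position 6 (value 7): max_ending_here = 17, max_so_far = 17
Position 7 (value 19): max_ending_here = 36, max_so_far = 36
Position 8 (value 15): max_ending_here = 51, max_so_far = 51
Position 9 (value 19): max_ending_here = 70, max_so_far = 70

Maximum subarray: [10, 7, 19, 15, 19]
Maximum sum: 70

The maximum subarray is [10, 7, 19, 15, 19] with sum 70. This subarray runs from index 5 to index 9.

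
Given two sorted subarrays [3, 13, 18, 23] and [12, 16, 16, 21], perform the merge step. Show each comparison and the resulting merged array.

Merging process:

Compare 3 vs 12: take 3 from left. Merged: [3]
Compare 13 vs 12: take 12 from right. Merged: [3, 12]
Compare 13 vs 16: take 13 from left. Merged: [3, 12, 13]
Compare 18 vs 16: take 16 from right. Merged: [3, 12, 13, 16]
Compare 18 vs 16: take 16 from right. Merged: [3, 12, 13, 16, 16]
Compare 18 vs 21: take 18 from left. Merged: [3, 12, 13, 16, 16, 18]
Compare 23 vs 21: take 21 from right. Merged: [3, 12, 13, 16, 16, 18, 21]
Append remaining from left: [23]. Merged: [3, 12, 13, 16, 16, 18, 21, 23]

Final merged array: [3, 12, 13, 16, 16, 18, 21, 23]
Total comparisons: 7

The merged array is [3, 12, 13, 16, 16, 18, 21, 23], requiring 7 comparisons. The merge step runs in O(n) time where n is the total number of elements.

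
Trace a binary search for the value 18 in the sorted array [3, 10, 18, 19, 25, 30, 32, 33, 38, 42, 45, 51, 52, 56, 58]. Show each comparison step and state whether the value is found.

Binary search for 18 in [3, 10, 18, 19, 25, 30, 32, 33, 38, 42, 45, 51, 52, 56, 58]:

lo=0, hi=14, mid=7, arr[mid]=33 -> 33 > 18, search left half
lo=0, hi=6, mid=3, arr[mid]=19 -> 19 > 18, search left half
lo=0, hi=2, mid=1, arr[mid]=10 -> 10 < 18, search right half
lo=2, hi=2, mid=2, arr[mid]=18 -> Found target at index 2!

Binary search finds 18 at index 2 after 4 comparisons. The search repeatedly halves the search space by comparing with the middle element.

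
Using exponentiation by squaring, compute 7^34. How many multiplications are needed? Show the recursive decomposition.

Computing 7^34 by squaring (build up from 7^1; each line after the first costs one multiplication):

7^1 = 7
7^2 = (7^1)^2 = 7^2 = 49
7^4 = (7^2)^2 = 49^2 = 2401
7^8 = (7^4)^2 = 2401^2 = 5764801
7^16 = (7^8)^2 = 5764801^2 = 33232930569601
7^17 = 7 * 7^16 = 7 * 33232930569601 = 232630513987207
7^34 = (7^17)^2 = 232630513987207^2 = 54116956037952111668959660849

Result: 54116956037952111668959660849
Multiplications needed: 6 (6 lines after 7^1)

7^34 = 54116956037952111668959660849. Using exponentiation by squaring, this requires 6 multiplications. The key idea: if the exponent is even, square the half-power; if odd, multiply by the base once.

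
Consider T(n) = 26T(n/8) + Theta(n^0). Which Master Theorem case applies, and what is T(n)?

Master Theorem for T(n) = 26T(n/8) + O(n^0):

a = 26, b = 8, c = 0
log_b(a) = log_8(26) = 1.5668

Case 1: c = 0 < log_8(26) = 1.5668
T(n) = O(n^(log_8 26))

For T(n) = 26T(n/8) + O(n^0): log_8(26) = 1.5668. This is Case 1 of the Master Theorem (c < log_b(a), work dominated by leaves), giving O(n^(log_8 26)).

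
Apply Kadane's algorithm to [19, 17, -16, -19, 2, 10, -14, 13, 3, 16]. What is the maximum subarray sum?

Using Kadane's algorithm on [19, 17, -16, -19, 2, 10, -14, 13, 3, 16]:

Scanning through the array:
Position 1 (value 17): max_ending_here = 36, max_so_far = 36
Position 2 (value -16): max_ending_here = 20, max_so_far = 36
Position 3 (value -19): max_ending_here = 1, max_so_far = 36
Position 4 (value 2): max_ending_here = 3, max_so_far = 36
Position 5 (value 10): max_ending_here = 13, max_so_far = 36
Position 6 (value -14): max_ending_here = -1, max_so_far = 36
Position 7 (value 13): max_ending_here = 13, max_so_far = 36
Position 8 (value 3): max_ending_here = 16, max_so_far = 36
Position 9 (value 16): max_ending_here = 32, max_so_far = 36

Maximum subarray: [19, 17]
Maximum sum: 36

The maximum subarray is [19, 17] with sum 36. This subarray runs from index 0 to index 1.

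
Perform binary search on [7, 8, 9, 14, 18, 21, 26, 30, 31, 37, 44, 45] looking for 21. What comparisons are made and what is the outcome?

Binary search for 21 in [7, 8, 9, 14, 18, 21, 26, 30, 31, 37, 44, 45]:

lo=0, hi=11, mid=5, arr[mid]=21 -> Found target at index 5!

Binary search finds 21 at index 5 after 1 comparisons. The search repeatedly halves the search space by comparing with the middle element.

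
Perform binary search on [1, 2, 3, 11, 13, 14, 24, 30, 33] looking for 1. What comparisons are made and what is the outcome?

Binary search for 1 in [1, 2, 3, 11, 13, 14, 24, 30, 33]:

lo=0, hi=8, mid=4, arr[mid]=13 -> 13 > 1, search left half
lo=0, hi=3, mid=1, arr[mid]=2 -> 2 > 1, search left half
lo=0, hi=0, mid=0, arr[mid]=1 -> Found target at index 0!

Binary search finds 1 at index 0 after 3 comparisons. The search repeatedly halves the search space by comparing with the middle element.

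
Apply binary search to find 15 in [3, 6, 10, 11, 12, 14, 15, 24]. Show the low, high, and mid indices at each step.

Binary search for 15 in [3, 6, 10, 11, 12, 14, 15, 24]:

lo=0, hi=7, mid=3, arr[mid]=11 -> 11 < 15, search right half
lo=4, hi=7, mid=5, arr[mid]=14 -> 14 < 15, search right half
lo=6, hi=7, mid=6, arr[mid]=15 -> Found target at index 6!

Binary search finds 15 at index 6 after 3 comparisons. The search repeatedly halves the search space by comparing with the middle element.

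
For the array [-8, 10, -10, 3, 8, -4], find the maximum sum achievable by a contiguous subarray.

Using Kadane's algorithm on [-8, 10, -10, 3, 8, -4]:

Scanning through the array:
Position 1 (value 10): max_ending_here = 10, max_so_far = 10
Position 2 (value -10): max_ending_here = 0, max_so_far = 10
Position 3 (value 3): max_ending_here = 3, max_so_far = 10
Position 4 (value 8): max_ending_here = 11, max_so_far = 11
Position 5 (value -4): max_ending_here = 7, max_so_far = 11

Maximum subarray: [10, -10, 3, 8]
Maximum sum: 11

The maximum subarray is [10, -10, 3, 8] with sum 11. This subarray runs from index 1 to index 4.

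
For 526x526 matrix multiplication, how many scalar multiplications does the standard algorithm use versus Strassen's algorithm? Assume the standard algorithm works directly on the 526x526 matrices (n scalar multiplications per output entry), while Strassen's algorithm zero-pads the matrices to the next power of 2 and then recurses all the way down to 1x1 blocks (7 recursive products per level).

Matrix multiplication for 526x526 matrices:

Strassen's algorithm requires power-of-2 dimensions. Pad 526x526 to 1024x1024 (next power of 2).

Standard algorithm: 526^3 = 145531576 multiplications
Strassen's algorithm: 7^(log2(1024)) = 7^10 = 282475249 multiplications
Difference: 145531576 - 282475249 = -136943673 (Strassen uses MORE here due to padding overhead — for small or just-over-power-of-2 n, padding can outweigh the per-level savings)

Standard: 145531576 multiplications (526^3). Strassen: 282475249 multiplications (7^10, after padding to 1024x1024). Strassen reduces 8 recursive multiplications to 7 at each level.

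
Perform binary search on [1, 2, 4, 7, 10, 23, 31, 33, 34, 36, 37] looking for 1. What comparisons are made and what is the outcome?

Binary search for 1 in [1, 2, 4, 7, 10, 23, 31, 33, 34, 36, 37]:

lo=0, hi=10, mid=5, arr[mid]=23 -> 23 > 1, search left half
lo=0, hi=4, mid=2, arr[mid]=4 -> 4 > 1, search left half
lo=0, hi=1, mid=0, arr[mid]=1 -> Found target at index 0!

Binary search finds 1 at index 0 after 3 comparisons. The search repeatedly halves the search space by comparing with the middle element.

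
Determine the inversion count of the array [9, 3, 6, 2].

Finding inversions in [9, 3, 6, 2]:

(0, 1): arr[0]=9 > arr[1]=3
(0, 2): arr[0]=9 > arr[2]=6
(0, 3): arr[0]=9 > arr[3]=2
(1, 3): arr[1]=3 > arr[3]=2
(2, 3): arr[2]=6 > arr[3]=2

Total inversions: 5

The array has 5 inversion(s): (0,1), (0,2), (0,3), (1,3), (2,3). Each pair (i,j) satisfies i < j and arr[i] > arr[j].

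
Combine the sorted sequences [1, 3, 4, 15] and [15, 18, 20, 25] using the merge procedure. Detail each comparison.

Merging process:

Compare 1 vs 15: take 1 from left. Merged: [1]
Compare 3 vs 15: take 3 from left. Merged: [1, 3]
Compare 4 vs 15: take 4 from left. Merged: [1, 3, 4]
Compare 15 vs 15: take 15 from left. Merged: [1, 3, 4, 15]
Append remaining from right: [15, 18, 20, 25]. Merged: [1, 3, 4, 15, 15, 18, 20, 25]

Final merged array: [1, 3, 4, 15, 15, 18, 20, 25]
Total comparisons: 4

The merged array is [1, 3, 4, 15, 15, 18, 20, 25], requiring 4 comparisons. The merge step runs in O(n) time where n is the total number of elements.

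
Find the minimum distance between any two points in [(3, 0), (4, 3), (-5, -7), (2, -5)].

Computing all pairwise distances among 4 points:

d((3, 0), (4, 3)) = 3.1623 <-- minimum
d((3, 0), (-5, -7)) = 10.6301
d((3, 0), (2, -5)) = 5.099
d((4, 3), (-5, -7)) = 13.4536
d((4, 3), (2, -5)) = 8.2462
d((-5, -7), (2, -5)) = 7.2801

Closest pair: (3, 0) and (4, 3) with distance 3.1623

The closest pair is (3, 0) and (4, 3) with Euclidean distance 3.1623. For 4 points, brute-force pairwise comparison is shown above. For large n, the divide-and-conquer algorithm (sort by x, recurse on halves, check the dividing strip) achieves O(n log n).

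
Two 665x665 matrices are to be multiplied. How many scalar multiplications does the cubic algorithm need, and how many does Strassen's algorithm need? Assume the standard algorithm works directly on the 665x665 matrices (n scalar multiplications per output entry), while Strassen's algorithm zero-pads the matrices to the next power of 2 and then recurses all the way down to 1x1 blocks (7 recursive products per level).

Matrix multiplication for 665x665 matrices:

Strassen's algorithm requires power-of-2 dimensions. Pad 665x665 to 1024x1024 (next power of 2).

Standard algorithm: 665^3 = 294079625 multiplications
Strassen's algorithm: 7^(log2(1024)) = 7^10 = 282475249 multiplications
Savings: 294079625 - 282475249 = 11604376 multiplications

Standard: 294079625 multiplications (665^3). Strassen: 282475249 multiplications (7^10, after padding to 1024x1024). Strassen reduces 8 recursive multiplications to 7 at each level.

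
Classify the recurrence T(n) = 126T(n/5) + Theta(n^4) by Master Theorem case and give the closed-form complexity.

Master Theorem for T(n) = 126T(n/5) + O(n^4):

a = 126, b = 5, c = 4
log_b(a) = log_5(126) = 3.0050

Case 3: c = 4 > log_5(126) = 3.0050
T(n) = O(n^4) = O(n^4)

For T(n) = 126T(n/5) + O(n^4): log_5(126) = 3.0050. This is Case 3 of the Master Theorem (c > log_b(a), work dominated by root), giving O(n^4).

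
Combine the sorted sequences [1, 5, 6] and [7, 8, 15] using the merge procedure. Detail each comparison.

Merging process:

Compare 1 vs 7: take 1 from left. Merged: [1]
Compare 5 vs 7: take 5 from left. Merged: [1, 5]
Compare 6 vs 7: take 6 from left. Merged: [1, 5, 6]
Append remaining from right: [7, 8, 15]. Merged: [1, 5, 6, 7, 8, 15]

Final merged array: [1, 5, 6, 7, 8, 15]
Total comparisons: 3

The merged array is [1, 5, 6, 7, 8, 15], requiring 3 comparisons. The merge step runs in O(n) time where n is the total number of elements.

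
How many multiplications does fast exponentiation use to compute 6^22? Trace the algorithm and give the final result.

Computing 6^22 by squaring (build up from 6^1; each line after the first costs one multiplication):

6^1 = 6
6^2 = (6^1)^2 = 6^2 = 36
6^4 = (6^2)^2 = 36^2 = 1296
6^5 = 6 * 6^4 = 6 * 1296 = 7776
6^10 = (6^5)^2 = 7776^2 = 60466176
6^11 = 6 * 6^10 = 6 * 60466176 = 362797056
6^22 = (6^11)^2 = 362797056^2 = 131621703842267136

Result: 131621703842267136
Multiplications needed: 6 (6 lines after 6^1)

6^22 = 131621703842267136. Using exponentiation by squaring, this requires 6 multiplications. The key idea: if the exponent is even, square the half-power; if odd, multiply by the base once.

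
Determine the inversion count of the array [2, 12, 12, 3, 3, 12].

Finding inversions in [2, 12, 12, 3, 3, 12]:

(1, 3): arr[1]=12 > arr[3]=3
(1, 4): arr[1]=12 > arr[4]=3
(2, 3): arr[2]=12 > arr[3]=3
(2, 4): arr[2]=12 > arr[4]=3

Total inversions: 4

The array has 4 inversion(s): (1,3), (1,4), (2,3), (2,4). Each pair (i,j) satisfies i < j and arr[i] > arr[j].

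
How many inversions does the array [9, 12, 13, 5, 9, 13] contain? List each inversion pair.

Finding inversions in [9, 12, 13, 5, 9, 13]:

(0, 3): arr[0]=9 > arr[3]=5
(1, 3): arr[1]=12 > arr[3]=5
(1, 4): arr[1]=12 > arr[4]=9
(2, 3): arr[2]=13 > arr[3]=5
(2, 4): arr[2]=13 > arr[4]=9

Total inversions: 5

The array has 5 inversion(s): (0,3), (1,3), (1,4), (2,3), (2,4). Each pair (i,j) satisfies i < j and arr[i] > arr[j].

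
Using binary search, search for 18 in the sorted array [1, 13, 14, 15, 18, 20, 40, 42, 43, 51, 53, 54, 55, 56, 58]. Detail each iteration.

Binary search for 18 in [1, 13, 14, 15, 18, 20, 40, 42, 43, 51, 53, 54, 55, 56, 58]:

lo=0, hi=14, mid=7, arr[mid]=42 -> 42 > 18, search left half
lo=0, hi=6, mid=3, arr[mid]=15 -> 15 < 18, search right half
lo=4, hi=6, mid=5, arr[mid]=20 -> 20 > 18, search left half
lo=4, hi=4, mid=4, arr[mid]=18 -> Found target at index 4!

Binary search finds 18 at index 4 after 4 comparisons. The search repeatedly halves the search space by comparing with the middle element.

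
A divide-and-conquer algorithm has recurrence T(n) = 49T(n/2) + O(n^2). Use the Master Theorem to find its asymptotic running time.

Master Theorem for T(n) = 49T(n/2) + O(n^2):

a = 49, b = 2, c = 2
log_b(a) = log_2(49) = 5.6147

Case 1: c = 2 < log_2(49) = 5.6147
T(n) = O(n^(log_2 49))

For T(n) = 49T(n/2) + O(n^2): log_2(49) = 5.6147. This is Case 1 of the Master Theorem (c < log_b(a), work dominated by leaves), giving O(n^(log_2 49)).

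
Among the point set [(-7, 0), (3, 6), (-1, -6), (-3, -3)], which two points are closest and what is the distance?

Computing all pairwise distances among 4 points:

d((-7, 0), (3, 6)) = 11.6619
d((-7, 0), (-1, -6)) = 8.4853
d((-7, 0), (-3, -3)) = 5.0
d((3, 6), (-1, -6)) = 12.6491
d((3, 6), (-3, -3)) = 10.8167
d((-1, -6), (-3, -3)) = 3.6056 <-- minimum

Closest pair: (-1, -6) and (-3, -3) with distance 3.6056

The closest pair is (-1, -6) and (-3, -3) with Euclidean distance 3.6056. For 4 points, brute-force pairwise comparison is shown above. For large n, the divide-and-conquer algorithm (sort by x, recurse on halves, check the dividing strip) achieves O(n log n).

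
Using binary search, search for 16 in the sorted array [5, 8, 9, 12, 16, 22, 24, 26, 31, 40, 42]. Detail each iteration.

Binary search for 16 in [5, 8, 9, 12, 16, 22, 24, 26, 31, 40, 42]:

lo=0, hi=10, mid=5, arr[mid]=22 -> 22 > 16, search left half
lo=0, hi=4, mid=2, arr[mid]=9 -> 9 < 16, search right half
lo=3, hi=4, mid=3, arr[mid]=12 -> 12 < 16, search right half
lo=4, hi=4, mid=4, arr[mid]=16 -> Found target at index 4!

Binary search finds 16 at index 4 after 4 comparisons. The search repeatedly halves the search space by comparing with the middle element.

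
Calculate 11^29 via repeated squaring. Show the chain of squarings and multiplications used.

Computing 11^29 by squaring (build up from 11^1; each line after the first costs one multiplication):

11^1 = 11
11^2 = (11^1)^2 = 11^2 = 121
11^3 = 11 * 11^2 = 11 * 121 = 1331
11^6 = (11^3)^2 = 1331^2 = 1771561
11^7 = 11 * 11^6 = 11 * 1771561 = 19487171
11^14 = (11^7)^2 = 19487171^2 = 379749833583241
11^28 = (11^14)^2 = 379749833583241^2 = 144209936106499234037676064081
11^29 = 11 * 11^28 = 11 * 144209936106499234037676064081 = 1586309297171491574414436704891

Result: 1586309297171491574414436704891
Multiplications needed: 7 (7 lines after 11^1)

11^29 = 1586309297171491574414436704891. Using exponentiation by squaring, this requires 7 multiplications. The key idea: if the exponent is even, square the half-power; if odd, multiply by the base once.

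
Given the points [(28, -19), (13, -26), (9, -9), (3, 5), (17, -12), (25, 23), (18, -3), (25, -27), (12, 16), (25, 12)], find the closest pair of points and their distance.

Computing all pairwise distances among 10 points:

d((28, -19), (13, -26)) = 16.5529
d((28, -19), (9, -9)) = 21.4709
d((28, -19), (3, 5)) = 34.6554
d((28, -19), (17, -12)) = 13.0384
d((28, -19), (25, 23)) = 42.107
d((28, -19), (18, -3)) = 18.868
d((28, -19), (25, -27)) = 8.544 <-- minimum
d((28, -19), (12, 16)) = 38.4838
d((28, -19), (25, 12)) = 31.1448
d((13, -26), (9, -9)) = 17.4642
d((13, -26), (3, 5)) = 32.573
d((13, -26), (17, -12)) = 14.5602
d((13, -26), (25, 23)) = 50.448
d((13, -26), (18, -3)) = 23.5372
d((13, -26), (25, -27)) = 12.0416
d((13, -26), (12, 16)) = 42.0119
d((13, -26), (25, 12)) = 39.8497
d((9, -9), (3, 5)) = 15.2315
d((9, -9), (17, -12)) = 8.544 <-- minimum
d((9, -9), (25, 23)) = 35.7771
d((9, -9), (18, -3)) = 10.8167
d((9, -9), (25, -27)) = 24.0832
d((9, -9), (12, 16)) = 25.1794
d((9, -9), (25, 12)) = 26.4008
d((3, 5), (17, -12)) = 22.0227
d((3, 5), (25, 23)) = 28.4253
d((3, 5), (18, -3)) = 17.0
d((3, 5), (25, -27)) = 38.833
d((3, 5), (12, 16)) = 14.2127
d((3, 5), (25, 12)) = 23.0868
d((17, -12), (25, 23)) = 35.9026
d((17, -12), (18, -3)) = 9.0554
d((17, -12), (25, -27)) = 17.0
d((17, -12), (12, 16)) = 28.4429
d((17, -12), (25, 12)) = 25.2982
d((25, 23), (18, -3)) = 26.9258
d((25, 23), (25, -27)) = 50.0
d((25, 23), (12, 16)) = 14.7648
d((25, 23), (25, 12)) = 11.0
d((18, -3), (25, -27)) = 25.0
d((18, -3), (12, 16)) = 19.9249
d((18, -3), (25, 12)) = 16.5529
d((25, -27), (12, 16)) = 44.9222
d((25, -27), (25, 12)) = 39.0
d((12, 16), (25, 12)) = 13.6015

Minimum distance: 8.544 (tie among 2 pairs: (28, -19) and (25, -27); (9, -9) and (17, -12))

The minimum Euclidean distance is 8.544. There is a tie: 2 pairs achieve this minimum — (28, -19) and (25, -27); (9, -9) and (17, -12). Any of these is a valid closest pair. For 10 points, brute-force pairwise comparison is shown above. For large n, the divide-and-conquer algorithm (sort by x, recurse on halves, check the dividing strip) achieves O(n log n).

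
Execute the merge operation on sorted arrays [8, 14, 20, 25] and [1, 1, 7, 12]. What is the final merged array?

Merging process:

Compare 8 vs 1: take 1 from right. Merged: [1]
Compare 8 vs 1: take 1 from right. Merged: [1, 1]
Compare 8 vs 7: take 7 from right. Merged: [1, 1, 7]
Compare 8 vs 12: take 8 from left. Merged: [1, 1, 7, 8]
Compare 14 vs 12: take 12 from right. Merged: [1, 1, 7, 8, 12]
Append remaining from left: [14, 20, 25]. Merged: [1, 1, 7, 8, 12, 14, 20, 25]

Final merged array: [1, 1, 7, 8, 12, 14, 20, 25]
Total comparisons: 5

The merged array is [1, 1, 7, 8, 12, 14, 20, 25], requiring 5 comparisons. The merge step runs in O(n) time where n is the total number of elements.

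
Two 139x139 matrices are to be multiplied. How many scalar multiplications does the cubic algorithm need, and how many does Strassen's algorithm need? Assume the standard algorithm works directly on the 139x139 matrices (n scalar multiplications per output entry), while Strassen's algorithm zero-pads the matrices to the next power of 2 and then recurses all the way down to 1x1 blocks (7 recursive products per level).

Matrix multiplication for 139x139 matrices:

Strassen's algorithm requires power-of-2 dimensions. Pad 139x139 to 256x256 (next power of 2).

Standard algorithm: 139^3 = 2685619 multiplications
Strassen's algorithm: 7^(log2(256)) = 7^8 = 5764801 multiplications
Difference: 2685619 - 5764801 = -3079182 (Strassen uses MORE here due to padding overhead — for small or just-over-power-of-2 n, padding can outweigh the per-level savings)

Standard: 2685619 multiplications (139^3). Strassen: 5764801 multiplications (7^8, after padding to 256x256). Strassen reduces 8 recursive multiplications to 7 at each level.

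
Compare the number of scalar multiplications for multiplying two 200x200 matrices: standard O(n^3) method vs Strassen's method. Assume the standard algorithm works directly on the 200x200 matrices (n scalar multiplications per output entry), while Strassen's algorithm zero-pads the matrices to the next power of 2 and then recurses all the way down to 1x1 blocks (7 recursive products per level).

Matrix multiplication for 200x200 matrices:

Strassen's algorithm requires power-of-2 dimensions. Pad 200x200 to 256x256 (next power of 2).

Standard algorithm: 200^3 = 8000000 multiplications
Strassen's algorithm: 7^(log2(256)) = 7^8 = 5764801 multiplications
Savings: 8000000 - 5764801 = 2235199 multiplications

Standard: 8000000 multiplications (200^3). Strassen: 5764801 multiplications (7^8, after padding to 256x256). Strassen reduces 8 recursive multiplications to 7 at each level.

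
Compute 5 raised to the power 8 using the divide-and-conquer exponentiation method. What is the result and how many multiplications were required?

Computing 5^8 by squaring (build up from 5^1; each line after the first costs one multiplication):

5^1 = 5
5^2 = (5^1)^2 = 5^2 = 25
5^4 = (5^2)^2 = 25^2 = 625
5^8 = (5^4)^2 = 625^2 = 390625

Result: 390625
Multiplications needed: 3 (3 lines after 5^1)

5^8 = 390625. Using exponentiation by squaring, this requires 3 multiplications. The key idea: if the exponent is even, square the half-power; if odd, multiply by the base once.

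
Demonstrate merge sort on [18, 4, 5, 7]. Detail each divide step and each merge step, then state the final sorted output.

Merge sort trace:

Split: [18, 4, 5, 7] -> [18, 4] and [5, 7]
  Split: [18, 4] -> [18] and [4]
  Merge: [18] + [4] -> [4, 18]
  Split: [5, 7] -> [5] and [7]
  Merge: [5] + [7] -> [5, 7]
Merge: [4, 18] + [5, 7] -> [4, 5, 7, 18]

Final sorted array: [4, 5, 7, 18]

The merge sort proceeds by recursively splitting the array and merging sorted halves.
After all merges, the sorted array is [4, 5, 7, 18].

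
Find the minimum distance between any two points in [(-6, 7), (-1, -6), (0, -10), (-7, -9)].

Computing all pairwise distances among 4 points:

d((-6, 7), (-1, -6)) = 13.9284
d((-6, 7), (0, -10)) = 18.0278
d((-6, 7), (-7, -9)) = 16.0312
d((-1, -6), (0, -10)) = 4.1231 <-- minimum
d((-1, -6), (-7, -9)) = 6.7082
d((0, -10), (-7, -9)) = 7.0711

Closest pair: (-1, -6) and (0, -10) with distance 4.1231

The closest pair is (-1, -6) and (0, -10) with Euclidean distance 4.1231. For 4 points, brute-force pairwise comparison is shown above. For large n, the divide-and-conquer algorithm (sort by x, recurse on halves, check the dividing strip) achieves O(n log n).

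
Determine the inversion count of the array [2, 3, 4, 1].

Finding inversions in [2, 3, 4, 1]:

(0, 3): arr[0]=2 > arr[3]=1
(1, 3): arr[1]=3 > arr[3]=1
(2, 3): arr[2]=4 > arr[3]=1

Total inversions: 3

The array has 3 inversion(s): (0,3), (1,3), (2,3). Each pair (i,j) satisfies i < j and arr[i] > arr[j].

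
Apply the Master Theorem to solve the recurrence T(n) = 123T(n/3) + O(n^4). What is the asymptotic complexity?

Master Theorem for T(n) = 123T(n/3) + O(n^4):

a = 123, b = 3, c = 4
log_b(a) = log_3(123) = 4.3802

Case 1: c = 4 < log_3(123) = 4.3802
T(n) = O(n^(log_3 123))

For T(n) = 123T(n/3) + O(n^4): log_3(123) = 4.3802. This is Case 1 of the Master Theorem (c < log_b(a), work dominated by leaves), giving O(n^(log_3 123)).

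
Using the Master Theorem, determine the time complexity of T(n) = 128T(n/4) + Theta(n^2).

Master Theorem for T(n) = 128T(n/4) + O(n^2):

a = 128, b = 4, c = 2
log_b(a) = log_4(128) = 3.5000

Case 1: c = 2 < log_4(128) = 3.5000
T(n) = O(n^(log_4 128))

For T(n) = 128T(n/4) + O(n^2): log_4(128) = 3.5000. This is Case 1 of the Master Theorem (c < log_b(a), work dominated by leaves), giving O(n^(log_4 128)).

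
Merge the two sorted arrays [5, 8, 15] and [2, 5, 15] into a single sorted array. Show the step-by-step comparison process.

Merging process:

Compare 5 vs 2: take 2 from right. Merged: [2]
Compare 5 vs 5: take 5 from left. Merged: [2, 5]
Compare 8 vs 5: take 5 from right. Merged: [2, 5, 5]
Compare 8 vs 15: take 8 from left. Merged: [2, 5, 5, 8]
Compare 15 vs 15: take 15 from left. Merged: [2, 5, 5, 8, 15]
Append remaining from right: [15]. Merged: [2, 5, 5, 8, 15, 15]

Final merged array: [2, 5, 5, 8, 15, 15]
Total comparisons: 5

The merged array is [2, 5, 5, 8, 15, 15], requiring 5 comparisons. The merge step runs in O(n) time where n is the total number of elements.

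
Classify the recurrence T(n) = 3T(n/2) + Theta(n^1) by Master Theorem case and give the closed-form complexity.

Master Theorem for T(n) = 3T(n/2) + O(n^1):

a = 3, b = 2, c = 1
log_b(a) = log_2(3) = 1.5850

Case 1: c = 1 < log_2(3) = 1.5850
T(n) = O(n^(log_2 3))

For T(n) = 3T(n/2) + O(n^1): log_2(3) = 1.5850. This is Case 1 of the Master Theorem (c < log_b(a), work dominated by leaves), giving O(n^(log_2 3)).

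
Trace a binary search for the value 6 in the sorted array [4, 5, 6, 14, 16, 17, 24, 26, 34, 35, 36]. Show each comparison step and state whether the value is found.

Binary search for 6 in [4, 5, 6, 14, 16, 17, 24, 26, 34, 35, 36]:

lo=0, hi=10, mid=5, arr[mid]=17 -> 17 > 6, search left half
lo=0, hi=4, mid=2, arr[mid]=6 -> Found target at index 2!

Binary search finds 6 at index 2 after 2 comparisons. The search repeatedly halves the search space by comparing with the middle element.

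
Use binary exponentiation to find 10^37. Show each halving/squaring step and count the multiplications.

Computing 10^37 by squaring (build up from 10^1; each line after the first costs one multiplication):

10^1 = 10
10^2 = (10^1)^2 = 10^2 = 100
10^4 = (10^2)^2 = 100^2 = 10000
10^8 = (10^4)^2 = 10000^2 = 100000000
10^9 = 10 * 10^8 = 10 * 100000000 = 1000000000
10^18 = (10^9)^2 = 1000000000^2 = 1000000000000000000
10^36 = (10^18)^2 = 1000000000000000000^2 = 1000000000000000000000000000000000000
10^37 = 10 * 10^36 = 10 * 1000000000000000000000000000000000000 = 10000000000000000000000000000000000000

Result: 10000000000000000000000000000000000000
Multiplications needed: 7 (7 lines after 10^1)

10^37 = 10000000000000000000000000000000000000. Using exponentiation by squaring, this requires 7 multiplications. The key idea: if the exponent is even, square the half-power; if odd, multiply by the base once.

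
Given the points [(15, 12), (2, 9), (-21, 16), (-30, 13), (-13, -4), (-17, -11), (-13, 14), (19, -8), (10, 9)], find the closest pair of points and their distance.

Computing all pairwise distances among 9 points:

d((15, 12), (2, 9)) = 13.3417
d((15, 12), (-21, 16)) = 36.2215
d((15, 12), (-30, 13)) = 45.0111
d((15, 12), (-13, -4)) = 32.249
d((15, 12), (-17, -11)) = 39.4081
d((15, 12), (-13, 14)) = 28.0713
d((15, 12), (19, -8)) = 20.3961
d((15, 12), (10, 9)) = 5.831 <-- minimum
d((2, 9), (-21, 16)) = 24.0416
d((2, 9), (-30, 13)) = 32.249
d((2, 9), (-13, -4)) = 19.8494
d((2, 9), (-17, -11)) = 27.5862
d((2, 9), (-13, 14)) = 15.8114
d((2, 9), (19, -8)) = 24.0416
d((2, 9), (10, 9)) = 8.0
d((-21, 16), (-30, 13)) = 9.4868
d((-21, 16), (-13, -4)) = 21.5407
d((-21, 16), (-17, -11)) = 27.2947
d((-21, 16), (-13, 14)) = 8.2462
d((-21, 16), (19, -8)) = 46.6476
d((-21, 16), (10, 9)) = 31.7805
d((-30, 13), (-13, -4)) = 24.0416
d((-30, 13), (-17, -11)) = 27.2947
d((-30, 13), (-13, 14)) = 17.0294
d((-30, 13), (19, -8)) = 53.3104
d((-30, 13), (10, 9)) = 40.1995
d((-13, -4), (-17, -11)) = 8.0623
d((-13, -4), (-13, 14)) = 18.0
d((-13, -4), (19, -8)) = 32.249
d((-13, -4), (10, 9)) = 26.4197
d((-17, -11), (-13, 14)) = 25.318
d((-17, -11), (19, -8)) = 36.1248
d((-17, -11), (10, 9)) = 33.6006
d((-13, 14), (19, -8)) = 38.833
d((-13, 14), (10, 9)) = 23.5372
d((19, -8), (10, 9)) = 19.2354

Closest pair: (15, 12) and (10, 9) with distance 5.831

The closest pair is (15, 12) and (10, 9) with Euclidean distance 5.831. For 9 points, brute-force pairwise comparison is shown above. For large n, the divide-and-conquer algorithm (sort by x, recurse on halves, check the dividing strip) achieves O(n log n).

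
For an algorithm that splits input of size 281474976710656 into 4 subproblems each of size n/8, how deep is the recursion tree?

For divide and conquer with division factor 8:

Problem sizes at each level:
Level 0: 281474976710656
Level 1: 35184372088832
Level 2: 4398046511104
Level 3: 549755813888
Level 4: 68719476736
Level 5: 8589934592
Level 6: 1073741824
Level 7: 134217728
Level 8: 16777216
Level 9: 2097152
Level 10: 262144
Level 11: 32768
Level 12: 4096
Level 13: 512
Level 14: 64
Level 15: 8
Level 16: 1

The root is level 0 and the size-1 base case is level 16 (the tree spans levels 0 through 16, i.e. 17 levels counting the root), so the depth is the number of divisions: log_8(281474976710656) = 16

The recursion tree depth is log_8(281474976710656) = 16. At each level, the problem size is divided by 8, so it takes 16 divisions to reduce to a base case of size 1. The algorithm makes 4 recursive calls at each level.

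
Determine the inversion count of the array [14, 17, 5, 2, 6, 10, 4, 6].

Finding inversions in [14, 17, 5, 2, 6, 10, 4, 6]:

(0, 2): arr[0]=14 > arr[2]=5
(0, 3): arr[0]=14 > arr[3]=2
(0, 4): arr[0]=14 > arr[4]=6
(0, 5): arr[0]=14 > arr[5]=10
(0, 6): arr[0]=14 > arr[6]=4
(0, 7): arr[0]=14 > arr[7]=6
(1, 2): arr[1]=17 > arr[2]=5
(1, 3): arr[1]=17 > arr[3]=2
(1, 4): arr[1]=17 > arr[4]=6
(1, 5): arr[1]=17 > arr[5]=10
(1, 6): arr[1]=17 > arr[6]=4
(1, 7): arr[1]=17 > arr[7]=6
(2, 3): arr[2]=5 > arr[3]=2
(2, 6): arr[2]=5 > arr[6]=4
(4, 6): arr[4]=6 > arr[6]=4
(5, 6): arr[5]=10 > arr[6]=4
(5, 7): arr[5]=10 > arr[7]=6

Total inversions: 17

The array has 17 inversion(s): (0,2), (0,3), (0,4), (0,5), (0,6), (0,7), (1,2), (1,3), (1,4), (1,5), (1,6), (1,7), (2,3), (2,6), (4,6), (5,6), (5,7). Each pair (i,j) satisfies i < j and arr[i] > arr[j].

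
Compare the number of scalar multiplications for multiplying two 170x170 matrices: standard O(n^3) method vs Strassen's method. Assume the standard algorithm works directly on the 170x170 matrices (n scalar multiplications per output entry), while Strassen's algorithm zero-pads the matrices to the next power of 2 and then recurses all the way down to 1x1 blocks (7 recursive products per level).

Matrix multiplication for 170x170 matrices:

Strassen's algorithm requires power-of-2 dimensions. Pad 170x170 to 256x256 (next power of 2).

Standard algorithm: 170^3 = 4913000 multiplications
Strassen's algorithm: 7^(log2(256)) = 7^8 = 5764801 multiplications
Difference: 4913000 - 5764801 = -851801 (Strassen uses MORE here due to padding overhead — for small or just-over-power-of-2 n, padding can outweigh the per-level savings)

Standard: 4913000 multiplications (170^3). Strassen: 5764801 multiplications (7^8, after padding to 256x256). Strassen reduces 8 recursive multiplications to 7 at each level.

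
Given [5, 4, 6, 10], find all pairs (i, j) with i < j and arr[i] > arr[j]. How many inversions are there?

Finding inversions in [5, 4, 6, 10]:

(0, 1): arr[0]=5 > arr[1]=4

Total inversions: 1

The array has 1 inversion(s): (0,1). Each pair (i,j) satisfies i < j and arr[i] > arr[j].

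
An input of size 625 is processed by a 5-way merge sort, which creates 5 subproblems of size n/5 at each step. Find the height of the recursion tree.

For divide and conquer with division factor 5:

Problem sizes at each level:
Level 0: 625
Level 1: 125
Level 2: 25
Level 3: 5
Level 4: 1

The root is level 0 and the size-1 base case is level 4 (the tree spans levels 0 through 4, i.e. 5 levels counting the root), so the depth is the number of divisions: log_5(625) = 4

The recursion tree depth is log_5(625) = 4. At each level, the problem size is divided by 5, so it takes 4 divisions to reduce to a base case of size 1. The algorithm makes 5 recursive calls at each level.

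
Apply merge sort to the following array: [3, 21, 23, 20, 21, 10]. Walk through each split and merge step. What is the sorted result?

Merge sort trace:

Split: [3, 21, 23, 20, 21, 10] -> [3, 21, 23] and [20, 21, 10]
  Split: [3, 21, 23] -> [3] and [21, 23]
    Split: [21, 23] -> [21] and [23]
    Merge: [21] + [23] -> [21, 23]
  Merge: [3] + [21, 23] -> [3, 21, 23]
  Split: [20, 21, 10] -> [20] and [21, 10]
    Split: [21, 10] -> [21] and [10]
    Merge: [21] + [10] -> [10, 21]
  Merge: [20] + [10, 21] -> [10, 20, 21]
Merge: [3, 21, 23] + [10, 20, 21] -> [3, 10, 20, 21, 21, 23]

Final sorted array: [3, 10, 20, 21, 21, 23]

The merge sort proceeds by recursively splitting the array and merging sorted halves.
After all merges, the sorted array is [3, 10, 20, 21, 21, 23].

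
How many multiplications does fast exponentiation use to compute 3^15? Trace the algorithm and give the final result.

Computing 3^15 by squaring (build up from 3^1; each line after the first costs one multiplication):

3^1 = 3
3^2 = (3^1)^2 = 3^2 = 9
3^3 = 3 * 3^2 = 3 * 9 = 27
3^6 = (3^3)^2 = 27^2 = 729
3^7 = 3 * 3^6 = 3 * 729 = 2187
3^14 = (3^7)^2 = 2187^2 = 4782969
3^15 = 3 * 3^14 = 3 * 4782969 = 14348907

Result: 14348907
Multiplications needed: 6 (6 lines after 3^1)

3^15 = 14348907. Using exponentiation by squaring, this requires 6 multiplications. The key idea: if the exponent is even, square the half-power; if odd, multiply by the base once.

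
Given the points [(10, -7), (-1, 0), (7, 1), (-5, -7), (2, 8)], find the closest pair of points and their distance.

Computing all pairwise distances among 5 points:

d((10, -7), (-1, 0)) = 13.0384
d((10, -7), (7, 1)) = 8.544
d((10, -7), (-5, -7)) = 15.0
d((10, -7), (2, 8)) = 17.0
d((-1, 0), (7, 1)) = 8.0623 <-- minimum
d((-1, 0), (-5, -7)) = 8.0623 <-- minimum
d((-1, 0), (2, 8)) = 8.544
d((7, 1), (-5, -7)) = 14.4222
d((7, 1), (2, 8)) = 8.6023
d((-5, -7), (2, 8)) = 16.5529

Minimum distance: 8.0623 (tie among 2 pairs: (-1, 0) and (7, 1); (-1, 0) and (-5, -7))

The minimum Euclidean distance is 8.0623. There is a tie: 2 pairs achieve this minimum — (-1, 0) and (7, 1); (-1, 0) and (-5, -7). Any of these is a valid closest pair. For 5 points, brute-force pairwise comparison is shown above. For large n, the divide-and-conquer algorithm (sort by x, recurse on halves, check the dividing strip) achieves O(n log n).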